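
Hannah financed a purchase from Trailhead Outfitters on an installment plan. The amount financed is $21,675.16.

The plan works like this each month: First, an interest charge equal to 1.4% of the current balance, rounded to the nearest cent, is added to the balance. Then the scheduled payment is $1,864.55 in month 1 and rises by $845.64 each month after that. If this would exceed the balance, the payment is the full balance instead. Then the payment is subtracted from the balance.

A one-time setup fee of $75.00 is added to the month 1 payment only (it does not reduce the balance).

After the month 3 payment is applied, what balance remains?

$14,377.24

Month 1: opening $21,675.16; interest $303.45 → $21,978.61; payment $1,864.55 (+ $75.00 fee); balance $20,114.06
Month 2: opening $20,114.06; interest $281.60 → $20,395.66; payment $2,710.19; balance $17,685.47
Month 3: opening $17,685.47; interest $247.60 → $17,933.07; payment $3,555.83; balance $14,377.24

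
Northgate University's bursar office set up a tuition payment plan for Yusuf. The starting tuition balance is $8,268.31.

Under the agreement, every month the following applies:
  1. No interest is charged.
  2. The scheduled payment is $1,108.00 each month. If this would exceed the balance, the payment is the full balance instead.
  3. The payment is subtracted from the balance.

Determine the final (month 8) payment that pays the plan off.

$512.31

Month 1: $8,268.31 − $1,108.00 → $7,160.31
Month 2: $7,160.31 − $1,108.00 → $6,052.31
Month 3: $6,052.31 − $1,108.00 → $4,944.31
Month 4: $4,944.31 − $1,108.00 → $3,836.31
Month 5: $3,836.31 − $1,108.00 → $2,728.31
Month 6: $2,728.31 − $1,108.00 → $1,620.31
Month 7: $1,620.31 − $1,108.00 → $512.31
Month 8: $512.31 − $512.31 → $0.00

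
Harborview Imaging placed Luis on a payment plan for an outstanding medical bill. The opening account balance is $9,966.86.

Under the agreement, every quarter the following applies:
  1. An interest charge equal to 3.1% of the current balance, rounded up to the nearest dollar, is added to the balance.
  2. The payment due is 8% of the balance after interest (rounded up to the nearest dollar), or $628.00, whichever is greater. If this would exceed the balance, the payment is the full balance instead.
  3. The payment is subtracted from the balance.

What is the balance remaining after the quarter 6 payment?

$7,257.86

Quarter 1: $9,966.86 +$309.00 interest = $10,275.86; pay $823.00 → $9,452.86
Quarter 2: $9,452.86 +$294.00 interest = $9,746.86; pay $780.00 → $8,966.86
Quarter 3: $8,966.86 +$278.00 interest = $9,244.86; pay $740.00 → $8,504.86
Quarter 4: $8,504.86 +$264.00 interest = $8,768.86; pay $702.00 → $8,066.86
Quarter 5: $8,066.86 +$251.00 interest = $8,317.86; pay $666.00 → $7,651.86
Quarter 6: $7,651.86 +$238.00 interest = $7,889.86; pay $632.00 → $7,257.86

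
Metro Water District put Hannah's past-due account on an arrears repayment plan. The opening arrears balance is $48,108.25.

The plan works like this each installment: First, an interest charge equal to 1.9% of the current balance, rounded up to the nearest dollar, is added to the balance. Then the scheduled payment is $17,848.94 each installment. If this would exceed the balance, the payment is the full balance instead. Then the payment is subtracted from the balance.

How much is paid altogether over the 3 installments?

$49,881.25

# | Opening | Interest | Payment | End bal
1 | $48,108.25 | $915.00 | $17,848.94 | $31,174.31
2 | $31,174.31 | $593.00 | $17,848.94 | $13,918.37
3 | $13,918.37 | $265.00 | $14,183.37 | $0.00
Total paid: $49,881.25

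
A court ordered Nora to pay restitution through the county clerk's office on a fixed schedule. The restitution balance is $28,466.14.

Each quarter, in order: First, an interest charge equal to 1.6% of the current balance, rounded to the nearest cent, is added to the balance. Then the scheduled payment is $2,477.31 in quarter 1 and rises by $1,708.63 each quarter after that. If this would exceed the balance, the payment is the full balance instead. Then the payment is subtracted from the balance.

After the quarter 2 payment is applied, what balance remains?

Quarter 1: opening $28,466.14; interest $455.46 → $28,921.60; payment $2,477.31; balance $26,444.29
Quarter 2: opening $26,444.29; interest $423.11 → $26,867.40; payment $4,185.94; balance $22,681.46

$22,681.46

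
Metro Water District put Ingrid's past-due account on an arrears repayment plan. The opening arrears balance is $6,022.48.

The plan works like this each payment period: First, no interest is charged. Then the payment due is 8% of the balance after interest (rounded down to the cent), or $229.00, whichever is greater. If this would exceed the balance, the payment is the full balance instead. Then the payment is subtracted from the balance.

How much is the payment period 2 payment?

Payment period 1: $6,022.48 − $481.79 → $5,540.69
Payment period 2: $5,540.69 − $443.25 → $5,097.44

$443.25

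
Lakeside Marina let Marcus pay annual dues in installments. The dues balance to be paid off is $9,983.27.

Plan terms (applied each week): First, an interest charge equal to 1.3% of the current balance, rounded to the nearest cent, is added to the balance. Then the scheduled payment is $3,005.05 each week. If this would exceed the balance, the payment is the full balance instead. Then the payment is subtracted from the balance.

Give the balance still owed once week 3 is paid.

Week 1: $9,983.27 +$129.78 interest = $10,113.05; pay $3,005.05 → $7,108.00
Week 2: $7,108.00 +$92.40 interest = $7,200.40; pay $3,005.05 → $4,195.35
Week 3: $4,195.35 +$54.54 interest = $4,249.89; pay $3,005.05 → $1,244.84

$1,244.84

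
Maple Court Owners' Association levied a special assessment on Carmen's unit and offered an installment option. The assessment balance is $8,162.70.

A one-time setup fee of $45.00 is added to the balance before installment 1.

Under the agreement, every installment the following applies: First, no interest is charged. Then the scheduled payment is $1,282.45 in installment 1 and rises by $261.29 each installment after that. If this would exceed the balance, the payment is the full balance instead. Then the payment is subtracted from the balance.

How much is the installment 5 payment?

$1,510.16

Installment 1: opening $8,207.70; payment $1,282.45; balance $6,925.25
Installment 2: opening $6,925.25; payment $1,543.74; balance $5,381.51
Installment 3: opening $5,381.51; payment $1,805.03; balance $3,576.48
Installment 4: opening $3,576.48; payment $2,066.32; balance $1,510.16
Installment 5: opening $1,510.16; payment $1,510.16; balance $0.00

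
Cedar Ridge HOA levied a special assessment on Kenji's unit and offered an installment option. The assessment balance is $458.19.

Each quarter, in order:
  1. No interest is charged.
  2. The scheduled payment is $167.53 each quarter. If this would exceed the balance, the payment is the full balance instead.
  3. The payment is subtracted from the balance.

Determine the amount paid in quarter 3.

$123.13

Quarter 1: opening $458.19; payment $167.53; balance $290.66
Quarter 2: opening $290.66; payment $167.53; balance $123.13
Quarter 3: opening $123.13; payment $123.13; balance $0.00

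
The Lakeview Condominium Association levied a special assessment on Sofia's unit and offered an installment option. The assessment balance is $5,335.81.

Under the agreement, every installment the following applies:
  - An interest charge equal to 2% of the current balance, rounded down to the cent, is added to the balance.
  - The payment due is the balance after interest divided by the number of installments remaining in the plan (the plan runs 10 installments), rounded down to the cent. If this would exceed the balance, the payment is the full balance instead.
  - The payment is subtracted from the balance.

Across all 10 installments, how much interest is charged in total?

$623.56

# | Opening | Interest | Payment | End bal
1 | $5,335.81 | $106.71 | $544.25 | $4,898.27
2 | $4,898.27 | $97.96 | $555.13 | $4,441.10
3 | $4,441.10 | $88.82 | $566.24 | $3,963.68
4 | $3,963.68 | $79.27 | $577.56 | $3,465.39
5 | $3,465.39 | $69.30 | $589.11 | $2,945.58
6 | $2,945.58 | $58.91 | $600.89 | $2,403.60
7 | $2,403.60 | $48.07 | $612.91 | $1,838.76
8 | $1,838.76 | $36.77 | $625.17 | $1,250.36
9 | $1,250.36 | $25.00 | $637.68 | $637.68
10 | $637.68 | $12.75 | $650.43 | $0.00
Total interest: $106.71 + $97.96 + $88.82 + $79.27 + $69.30 + $58.91 + $48.07 + $36.77 + $25.00 + $12.75 = $623.56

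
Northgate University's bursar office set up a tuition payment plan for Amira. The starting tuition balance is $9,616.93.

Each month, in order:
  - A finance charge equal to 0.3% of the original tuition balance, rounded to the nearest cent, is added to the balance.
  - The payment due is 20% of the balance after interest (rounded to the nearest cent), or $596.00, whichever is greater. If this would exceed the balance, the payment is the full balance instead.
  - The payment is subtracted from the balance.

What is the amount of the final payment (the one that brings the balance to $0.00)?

Month 1: opening $9,616.93; interest $28.85 → $9,645.78; payment $1,929.16; balance $7,716.62
Month 2: opening $7,716.62; interest $28.85 → $7,745.47; payment $1,549.09; balance $6,196.38
Month 3: opening $6,196.38; interest $28.85 → $6,225.23; payment $1,245.05; balance $4,980.18
Month 4: opening $4,980.18; interest $28.85 → $5,009.03; payment $1,001.81; balance $4,007.22
Month 5: opening $4,007.22; interest $28.85 → $4,036.07; payment $807.21; balance $3,228.86
Month 6: opening $3,228.86; interest $28.85 → $3,257.71; payment $651.54; balance $2,606.17
Month 7: opening $2,606.17; interest $28.85 → $2,635.02; payment $596.00; balance $2,039.02
Month 8: opening $2,039.02; interest $28.85 → $2,067.87; payment $596.00; balance $1,471.87
Month 9: opening $1,471.87; interest $28.85 → $1,500.72; payment $596.00; balance $904.72
Month 10: opening $904.72; interest $28.85 → $933.57; payment $596.00; balance $337.57
Month 11: opening $337.57; interest $28.85 → $366.42; payment $366.42; balance $0.00

$366.42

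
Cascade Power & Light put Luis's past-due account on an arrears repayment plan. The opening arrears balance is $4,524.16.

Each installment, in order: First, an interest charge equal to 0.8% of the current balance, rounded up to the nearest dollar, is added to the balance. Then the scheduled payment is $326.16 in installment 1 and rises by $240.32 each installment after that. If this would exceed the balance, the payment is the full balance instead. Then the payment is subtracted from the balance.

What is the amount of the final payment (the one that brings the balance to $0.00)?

# | Opening | Interest | Payment | End bal
1 | $4,524.16 | $37.00 | $326.16 | $4,235.00
2 | $4,235.00 | $34.00 | $566.48 | $3,702.52
3 | $3,702.52 | $30.00 | $806.80 | $2,925.72
4 | $2,925.72 | $24.00 | $1,047.12 | $1,902.60
5 | $1,902.60 | $16.00 | $1,287.44 | $631.16
6 | $631.16 | $6.00 | $637.16 | $0.00

$637.16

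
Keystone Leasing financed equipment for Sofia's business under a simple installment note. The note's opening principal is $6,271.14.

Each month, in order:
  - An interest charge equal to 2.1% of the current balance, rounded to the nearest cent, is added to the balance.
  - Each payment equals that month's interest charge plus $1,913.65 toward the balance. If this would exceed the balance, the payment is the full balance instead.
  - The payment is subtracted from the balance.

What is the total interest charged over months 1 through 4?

Month 1: opening $6,271.14; interest $131.69 → $6,402.83; payment $2,045.34; balance $4,357.49
Month 2: opening $4,357.49; interest $91.51 → $4,449.00; payment $2,005.16; balance $2,443.84
Month 3: opening $2,443.84; interest $51.32 → $2,495.16; payment $1,964.97; balance $530.19
Month 4: opening $530.19; interest $11.13 → $541.32; payment $541.32; balance $0.00
Total interest: $131.69 + $91.51 + $51.32 + $11.13 = $285.65

$285.65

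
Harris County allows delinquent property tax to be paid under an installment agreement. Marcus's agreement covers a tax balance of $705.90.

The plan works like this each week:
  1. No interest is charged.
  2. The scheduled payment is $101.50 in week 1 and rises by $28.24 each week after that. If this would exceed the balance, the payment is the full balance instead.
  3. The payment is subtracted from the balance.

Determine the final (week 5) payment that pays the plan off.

Week 1: $705.90 − $101.50 → $604.40
Week 2: $604.40 − $129.74 → $474.66
Week 3: $474.66 − $157.98 → $316.68
Week 4: $316.68 − $186.22 → $130.46
Week 5: $130.46 − $130.46 → $0.00

$130.46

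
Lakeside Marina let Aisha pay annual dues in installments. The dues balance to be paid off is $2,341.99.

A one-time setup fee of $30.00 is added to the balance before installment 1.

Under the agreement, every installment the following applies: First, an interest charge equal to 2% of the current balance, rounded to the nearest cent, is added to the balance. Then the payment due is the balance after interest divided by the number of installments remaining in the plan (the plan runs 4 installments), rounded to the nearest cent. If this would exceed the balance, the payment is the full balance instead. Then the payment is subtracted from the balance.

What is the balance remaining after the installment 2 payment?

$1,233.91

Installment 1: $2,371.99 +$47.44 interest = $2,419.43; pay $604.86 → $1,814.57
Installment 2: $1,814.57 +$36.29 interest = $1,850.86; pay $616.95 → $1,233.91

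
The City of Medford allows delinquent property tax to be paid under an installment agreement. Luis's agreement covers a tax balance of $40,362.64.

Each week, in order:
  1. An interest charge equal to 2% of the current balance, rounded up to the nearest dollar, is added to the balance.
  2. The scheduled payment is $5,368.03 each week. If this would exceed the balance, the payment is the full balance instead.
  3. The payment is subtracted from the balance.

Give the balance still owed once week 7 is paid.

$6,461.43

Week 1: $40,362.64 +$808.00 interest = $41,170.64; pay $5,368.03 → $35,802.61
Week 2: $35,802.61 +$717.00 interest = $36,519.61; pay $5,368.03 → $31,151.58
Week 3: $31,151.58 +$624.00 interest = $31,775.58; pay $5,368.03 → $26,407.55
Week 4: $26,407.55 +$529.00 interest = $26,936.55; pay $5,368.03 → $21,568.52
Week 5: $21,568.52 +$432.00 interest = $22,000.52; pay $5,368.03 → $16,632.49
Week 6: $16,632.49 +$333.00 interest = $16,965.49; pay $5,368.03 → $11,597.46
Week 7: $11,597.46 +$232.00 interest = $11,829.46; pay $5,368.03 → $6,461.43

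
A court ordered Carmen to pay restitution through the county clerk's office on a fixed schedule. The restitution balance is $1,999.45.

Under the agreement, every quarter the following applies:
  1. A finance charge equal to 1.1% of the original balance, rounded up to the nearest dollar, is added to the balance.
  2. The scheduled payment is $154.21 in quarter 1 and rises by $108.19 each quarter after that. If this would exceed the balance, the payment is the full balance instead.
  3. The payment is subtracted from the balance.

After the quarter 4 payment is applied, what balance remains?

$821.47

Quarter 1: opening $1,999.45; interest $22.00 → $2,021.45; payment $154.21; balance $1,867.24
Quarter 2: opening $1,867.24; interest $22.00 → $1,889.24; payment $262.40; balance $1,626.84
Quarter 3: opening $1,626.84; interest $22.00 → $1,648.84; payment $370.59; balance $1,278.25
Quarter 4: opening $1,278.25; interest $22.00 → $1,300.25; payment $478.78; balance $821.47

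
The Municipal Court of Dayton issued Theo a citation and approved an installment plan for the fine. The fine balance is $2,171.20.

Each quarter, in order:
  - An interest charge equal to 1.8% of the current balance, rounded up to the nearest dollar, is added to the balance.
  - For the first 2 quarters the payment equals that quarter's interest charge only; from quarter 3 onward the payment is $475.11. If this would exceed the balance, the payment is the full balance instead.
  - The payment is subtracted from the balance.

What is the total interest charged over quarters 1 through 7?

Quarter 1: opening $2,171.20; interest $40.00 → $2,211.20; payment $40.00; balance $2,171.20
Quarter 2: opening $2,171.20; interest $40.00 → $2,211.20; payment $40.00; balance $2,171.20
Quarter 3: opening $2,171.20; interest $40.00 → $2,211.20; payment $475.11; balance $1,736.09
Quarter 4: opening $1,736.09; interest $32.00 → $1,768.09; payment $475.11; balance $1,292.98
Quarter 5: opening $1,292.98; interest $24.00 → $1,316.98; payment $475.11; balance $841.87
Quarter 6: opening $841.87; interest $16.00 → $857.87; payment $475.11; balance $382.76
Quarter 7: opening $382.76; interest $7.00 → $389.76; payment $389.76; balance $0.00
Total interest: $40.00 + $40.00 + $40.00 + $32.00 + $24.00 + $16.00 + $7.00 = $199.00

$199.00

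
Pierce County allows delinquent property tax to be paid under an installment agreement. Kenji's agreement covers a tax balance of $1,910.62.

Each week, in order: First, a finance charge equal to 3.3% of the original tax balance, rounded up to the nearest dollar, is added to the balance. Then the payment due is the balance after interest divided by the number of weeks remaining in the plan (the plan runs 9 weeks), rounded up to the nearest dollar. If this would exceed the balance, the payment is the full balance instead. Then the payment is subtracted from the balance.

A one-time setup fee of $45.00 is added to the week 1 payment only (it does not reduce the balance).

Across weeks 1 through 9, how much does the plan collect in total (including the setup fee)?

$2,531.62

Week 1: opening $1,910.62; interest $64.00 → $1,974.62; payment $220.00 (+ $45.00 fee); balance $1,754.62
Week 2: opening $1,754.62; interest $64.00 → $1,818.62; payment $228.00; balance $1,590.62
Week 3: opening $1,590.62; interest $64.00 → $1,654.62; payment $237.00; balance $1,417.62
Week 4: opening $1,417.62; interest $64.00 → $1,481.62; payment $247.00; balance $1,234.62
Week 5: opening $1,234.62; interest $64.00 → $1,298.62; payment $260.00; balance $1,038.62
Week 6: opening $1,038.62; interest $64.00 → $1,102.62; payment $276.00; balance $826.62
Week 7: opening $826.62; interest $64.00 → $890.62; payment $297.00; balance $593.62
Week 8: opening $593.62; interest $64.00 → $657.62; payment $329.00; balance $328.62
Week 9: opening $328.62; interest $64.00 → $392.62; payment $392.62; balance $0.00
Total paid: $2,531.62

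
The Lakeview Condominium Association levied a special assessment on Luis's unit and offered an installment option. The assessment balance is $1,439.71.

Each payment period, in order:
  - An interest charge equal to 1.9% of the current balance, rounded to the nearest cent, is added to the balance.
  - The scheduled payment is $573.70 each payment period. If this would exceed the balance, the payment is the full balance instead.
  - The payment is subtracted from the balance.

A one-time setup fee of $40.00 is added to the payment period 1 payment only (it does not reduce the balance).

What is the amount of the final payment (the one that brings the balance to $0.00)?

Payment period 1: opening $1,439.71; interest $27.35 → $1,467.06; payment $573.70 (+ $40.00 fee); balance $893.36
Payment period 2: opening $893.36; interest $16.97 → $910.33; payment $573.70; balance $336.63
Payment period 3: opening $336.63; interest $6.40 → $343.03; payment $343.03; balance $0.00

$343.03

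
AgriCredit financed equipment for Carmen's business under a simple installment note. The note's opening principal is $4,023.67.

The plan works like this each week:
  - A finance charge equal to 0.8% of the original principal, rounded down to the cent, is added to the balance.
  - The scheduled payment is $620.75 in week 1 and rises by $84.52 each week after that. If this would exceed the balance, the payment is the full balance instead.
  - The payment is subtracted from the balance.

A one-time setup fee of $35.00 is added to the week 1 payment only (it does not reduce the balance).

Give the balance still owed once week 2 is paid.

Week 1: $4,023.67 +$32.18 interest = $4,055.85; pay $620.75 (+ $35.00 fee) → $3,435.10
Week 2: $3,435.10 +$32.18 interest = $3,467.28; pay $705.27 → $2,762.01

$2,762.01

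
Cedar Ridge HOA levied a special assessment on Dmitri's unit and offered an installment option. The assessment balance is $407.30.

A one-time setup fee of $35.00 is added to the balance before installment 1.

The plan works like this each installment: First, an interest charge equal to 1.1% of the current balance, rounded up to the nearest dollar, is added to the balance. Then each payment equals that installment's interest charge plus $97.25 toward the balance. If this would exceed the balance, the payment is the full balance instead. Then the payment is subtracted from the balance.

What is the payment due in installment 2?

$101.25

# | Opening | Interest | Payment | End bal
1 | $442.30 | $5.00 | $102.25 | $345.05
2 | $345.05 | $4.00 | $101.25 | $247.80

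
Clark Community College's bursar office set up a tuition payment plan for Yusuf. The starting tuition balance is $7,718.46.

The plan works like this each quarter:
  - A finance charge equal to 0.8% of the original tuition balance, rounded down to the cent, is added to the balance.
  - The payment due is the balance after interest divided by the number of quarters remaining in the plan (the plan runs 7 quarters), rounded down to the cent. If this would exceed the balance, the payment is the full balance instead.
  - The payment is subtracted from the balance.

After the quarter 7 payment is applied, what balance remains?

Quarter 1: $7,718.46 +$61.74 interest = $7,780.20; pay $1,111.45 → $6,668.75
Quarter 2: $6,668.75 +$61.74 interest = $6,730.49; pay $1,121.74 → $5,608.75
Quarter 3: $5,608.75 +$61.74 interest = $5,670.49; pay $1,134.09 → $4,536.40
Quarter 4: $4,536.40 +$61.74 interest = $4,598.14; pay $1,149.53 → $3,448.61
Quarter 5: $3,448.61 +$61.74 interest = $3,510.35; pay $1,170.11 → $2,340.24
Quarter 6: $2,340.24 +$61.74 interest = $2,401.98; pay $1,200.99 → $1,200.99
Quarter 7: $1,200.99 +$61.74 interest = $1,262.73; pay $1,262.73 → $0.00

$0.00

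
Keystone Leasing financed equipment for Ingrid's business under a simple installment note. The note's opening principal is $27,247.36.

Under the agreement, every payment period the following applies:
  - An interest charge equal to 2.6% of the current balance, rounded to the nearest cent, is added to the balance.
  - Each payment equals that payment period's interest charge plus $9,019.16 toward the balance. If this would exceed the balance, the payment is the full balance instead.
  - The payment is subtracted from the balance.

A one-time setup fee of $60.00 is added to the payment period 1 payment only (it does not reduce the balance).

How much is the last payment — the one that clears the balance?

Payment period 1: opening $27,247.36; interest $708.43 → $27,955.79; payment $9,727.59 (+ $60.00 fee); balance $18,228.20
Payment period 2: opening $18,228.20; interest $473.93 → $18,702.13; payment $9,493.09; balance $9,209.04
Payment period 3: opening $9,209.04; interest $239.44 → $9,448.48; payment $9,258.60; balance $189.88
Payment period 4: opening $189.88; interest $4.94 → $194.82; payment $194.82; balance $0.00

$194.82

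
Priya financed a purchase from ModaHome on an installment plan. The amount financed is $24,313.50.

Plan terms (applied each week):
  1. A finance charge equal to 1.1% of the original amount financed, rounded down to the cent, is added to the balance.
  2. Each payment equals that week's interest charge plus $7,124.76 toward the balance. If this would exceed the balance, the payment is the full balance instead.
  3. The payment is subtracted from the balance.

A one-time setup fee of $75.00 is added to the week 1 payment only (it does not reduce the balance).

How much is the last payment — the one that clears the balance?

# | Opening | Interest | Payment | Fee | End bal
1 | $24,313.50 | $267.44 | $7,392.20 | $75.00 | $17,188.74
2 | $17,188.74 | $267.44 | $7,392.20 | — | $10,063.98
3 | $10,063.98 | $267.44 | $7,392.20 | — | $2,939.22
4 | $2,939.22 | $267.44 | $3,206.66 | — | $0.00

$3,206.66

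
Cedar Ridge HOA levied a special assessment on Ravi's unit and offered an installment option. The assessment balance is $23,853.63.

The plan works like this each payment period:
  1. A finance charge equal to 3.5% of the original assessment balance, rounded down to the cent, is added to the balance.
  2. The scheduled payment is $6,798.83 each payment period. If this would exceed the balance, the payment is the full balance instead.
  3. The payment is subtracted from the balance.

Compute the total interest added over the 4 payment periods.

Payment period 1: opening $23,853.63; interest $834.87 → $24,688.50; payment $6,798.83; balance $17,889.67
Payment period 2: opening $17,889.67; interest $834.87 → $18,724.54; payment $6,798.83; balance $11,925.71
Payment period 3: opening $11,925.71; interest $834.87 → $12,760.58; payment $6,798.83; balance $5,961.75
Payment period 4: opening $5,961.75; interest $834.87 → $6,796.62; payment $6,796.62; balance $0.00
Total interest: $834.87 + $834.87 + $834.87 + $834.87 = $3,339.48

$3,339.48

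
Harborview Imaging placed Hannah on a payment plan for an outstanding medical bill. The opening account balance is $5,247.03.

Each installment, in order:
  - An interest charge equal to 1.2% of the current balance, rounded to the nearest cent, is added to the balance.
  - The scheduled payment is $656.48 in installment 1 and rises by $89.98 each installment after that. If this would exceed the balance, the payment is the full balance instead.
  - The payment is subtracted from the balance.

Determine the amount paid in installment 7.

Installment 1: opening $5,247.03; interest $62.96 → $5,309.99; payment $656.48; balance $4,653.51
Installment 2: opening $4,653.51; interest $55.84 → $4,709.35; payment $746.46; balance $3,962.89
Installment 3: opening $3,962.89; interest $47.55 → $4,010.44; payment $836.44; balance $3,174.00
Installment 4: opening $3,174.00; interest $38.09 → $3,212.09; payment $926.42; balance $2,285.67
Installment 5: opening $2,285.67; interest $27.43 → $2,313.10; payment $1,016.40; balance $1,296.70
Installment 6: opening $1,296.70; interest $15.56 → $1,312.26; payment $1,106.38; balance $205.88
Installment 7: opening $205.88; interest $2.47 → $208.35; payment $208.35; balance $0.00

$208.35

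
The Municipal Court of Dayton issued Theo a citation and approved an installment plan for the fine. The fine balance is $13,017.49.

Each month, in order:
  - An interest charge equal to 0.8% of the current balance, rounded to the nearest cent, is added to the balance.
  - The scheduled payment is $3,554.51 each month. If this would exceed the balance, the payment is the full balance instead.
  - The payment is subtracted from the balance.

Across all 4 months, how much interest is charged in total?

$250.06

Month 1: $13,017.49 +$104.14 interest = $13,121.63; pay $3,554.51 → $9,567.12
Month 2: $9,567.12 +$76.54 interest = $9,643.66; pay $3,554.51 → $6,089.15
Month 3: $6,089.15 +$48.71 interest = $6,137.86; pay $3,554.51 → $2,583.35
Month 4: $2,583.35 +$20.67 interest = $2,604.02; pay $2,604.02 → $0.00
Total interest: $104.14 + $76.54 + $48.71 + $20.67 = $250.06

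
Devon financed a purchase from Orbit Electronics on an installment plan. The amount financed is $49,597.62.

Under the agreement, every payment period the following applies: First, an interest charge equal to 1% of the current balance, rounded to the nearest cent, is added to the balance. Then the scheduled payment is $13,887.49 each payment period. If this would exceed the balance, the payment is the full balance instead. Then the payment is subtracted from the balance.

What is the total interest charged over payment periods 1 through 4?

Payment period 1: $49,597.62 +$495.98 interest = $50,093.60; pay $13,887.49 → $36,206.11
Payment period 2: $36,206.11 +$362.06 interest = $36,568.17; pay $13,887.49 → $22,680.68
Payment period 3: $22,680.68 +$226.81 interest = $22,907.49; pay $13,887.49 → $9,020.00
Payment period 4: $9,020.00 +$90.20 interest = $9,110.20; pay $9,110.20 → $0.00
Total interest: $495.98 + $362.06 + $226.81 + $90.20 = $1,175.05

$1,175.05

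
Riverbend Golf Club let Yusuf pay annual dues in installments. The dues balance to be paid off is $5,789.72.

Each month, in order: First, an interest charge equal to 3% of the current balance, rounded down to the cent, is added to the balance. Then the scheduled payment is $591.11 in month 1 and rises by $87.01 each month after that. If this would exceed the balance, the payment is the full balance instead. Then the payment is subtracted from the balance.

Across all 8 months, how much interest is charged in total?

Month 1: opening $5,789.72; interest $173.69 → $5,963.41; payment $591.11; balance $5,372.30
Month 2: opening $5,372.30; interest $161.16 → $5,533.46; payment $678.12; balance $4,855.34
Month 3: opening $4,855.34; interest $145.66 → $5,001.00; payment $765.13; balance $4,235.87
Month 4: opening $4,235.87; interest $127.07 → $4,362.94; payment $852.14; balance $3,510.80
Month 5: opening $3,510.80; interest $105.32 → $3,616.12; payment $939.15; balance $2,676.97
Month 6: opening $2,676.97; interest $80.30 → $2,757.27; payment $1,026.16; balance $1,731.11
Month 7: opening $1,731.11; interest $51.93 → $1,783.04; payment $1,113.17; balance $669.87
Month 8: opening $669.87; interest $20.09 → $689.96; payment $689.96; balance $0.00
Total interest: $173.69 + $161.16 + $145.66 + $127.07 + $105.32 + $80.30 + $51.93 + $20.09 = $865.22

$865.22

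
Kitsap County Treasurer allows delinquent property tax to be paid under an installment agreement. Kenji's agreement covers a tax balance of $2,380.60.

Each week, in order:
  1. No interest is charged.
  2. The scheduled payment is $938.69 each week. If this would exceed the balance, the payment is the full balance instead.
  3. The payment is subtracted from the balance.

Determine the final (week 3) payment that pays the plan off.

Week 1: opening $2,380.60; payment $938.69; balance $1,441.91
Week 2: opening $1,441.91; payment $938.69; balance $503.22
Week 3: opening $503.22; payment $503.22; balance $0.00

$503.22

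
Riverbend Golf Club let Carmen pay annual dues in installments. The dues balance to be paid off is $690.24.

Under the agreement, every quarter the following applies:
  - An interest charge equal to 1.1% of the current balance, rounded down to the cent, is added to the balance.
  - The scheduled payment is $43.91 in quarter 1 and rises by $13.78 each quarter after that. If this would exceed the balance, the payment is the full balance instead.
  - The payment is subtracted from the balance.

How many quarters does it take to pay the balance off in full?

# | Opening | Interest | Payment | End bal
1 | $690.24 | $7.59 | $43.91 | $653.92
2 | $653.92 | $7.19 | $57.69 | $603.42
3 | $603.42 | $6.63 | $71.47 | $538.58
4 | $538.58 | $5.92 | $85.25 | $459.25
5 | $459.25 | $5.05 | $99.03 | $365.27
6 | $365.27 | $4.01 | $112.81 | $256.47
7 | $256.47 | $2.82 | $126.59 | $132.70
8 | $132.70 | $1.45 | $134.15 | $0.00
Balance reaches $0.00 in quarter 8.

8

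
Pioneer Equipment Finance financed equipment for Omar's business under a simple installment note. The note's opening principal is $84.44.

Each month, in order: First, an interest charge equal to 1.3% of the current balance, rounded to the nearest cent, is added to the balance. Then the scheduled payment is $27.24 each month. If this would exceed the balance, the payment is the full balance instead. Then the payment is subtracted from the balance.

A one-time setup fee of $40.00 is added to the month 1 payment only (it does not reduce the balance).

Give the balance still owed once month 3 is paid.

$4.99

# | Opening | Interest | Payment | Fee | End bal
1 | $84.44 | $1.10 | $27.24 | $40.00 | $58.30
2 | $58.30 | $0.76 | $27.24 | — | $31.82
3 | $31.82 | $0.41 | $27.24 | — | $4.99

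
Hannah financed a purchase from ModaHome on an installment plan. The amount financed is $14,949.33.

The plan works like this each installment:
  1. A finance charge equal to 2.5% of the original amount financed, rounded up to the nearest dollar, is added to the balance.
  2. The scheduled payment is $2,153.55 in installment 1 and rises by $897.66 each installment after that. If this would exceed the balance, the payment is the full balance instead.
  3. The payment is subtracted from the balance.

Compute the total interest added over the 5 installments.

Installment 1: $14,949.33 +$374.00 interest = $15,323.33; pay $2,153.55 → $13,169.78
Installment 2: $13,169.78 +$374.00 interest = $13,543.78; pay $3,051.21 → $10,492.57
Installment 3: $10,492.57 +$374.00 interest = $10,866.57; pay $3,948.87 → $6,917.70
Installment 4: $6,917.70 +$374.00 interest = $7,291.70; pay $4,846.53 → $2,445.17
Installment 5: $2,445.17 +$374.00 interest = $2,819.17; pay $2,819.17 → $0.00
Total interest: $374.00 + $374.00 + $374.00 + $374.00 + $374.00 = $1,870.00

$1,870.00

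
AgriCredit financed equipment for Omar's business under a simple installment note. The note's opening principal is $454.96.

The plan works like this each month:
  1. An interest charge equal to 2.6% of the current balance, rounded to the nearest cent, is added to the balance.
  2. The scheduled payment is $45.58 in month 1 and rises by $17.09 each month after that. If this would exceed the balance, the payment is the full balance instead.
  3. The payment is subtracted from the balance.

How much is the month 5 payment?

Month 1: opening $454.96; interest $11.83 → $466.79; payment $45.58; balance $421.21
Month 2: opening $421.21; interest $10.95 → $432.16; payment $62.67; balance $369.49
Month 3: opening $369.49; interest $9.61 → $379.10; payment $79.76; balance $299.34
Month 4: opening $299.34; interest $7.78 → $307.12; payment $96.85; balance $210.27
Month 5: opening $210.27; interest $5.47 → $215.74; payment $113.94; balance $101.80

$113.94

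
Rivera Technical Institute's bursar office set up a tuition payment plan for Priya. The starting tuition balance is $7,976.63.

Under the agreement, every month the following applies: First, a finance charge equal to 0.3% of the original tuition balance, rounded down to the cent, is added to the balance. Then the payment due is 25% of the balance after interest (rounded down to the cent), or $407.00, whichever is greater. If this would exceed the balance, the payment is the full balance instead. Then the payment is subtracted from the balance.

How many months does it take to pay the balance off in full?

10

Month 1: opening $7,976.63; interest $23.92 → $8,000.55; payment $2,000.13; balance $6,000.42
Month 2: opening $6,000.42; interest $23.92 → $6,024.34; payment $1,506.08; balance $4,518.26
Month 3: opening $4,518.26; interest $23.92 → $4,542.18; payment $1,135.54; balance $3,406.64
Month 4: opening $3,406.64; interest $23.92 → $3,430.56; payment $857.64; balance $2,572.92
Month 5: opening $2,572.92; interest $23.92 → $2,596.84; payment $649.21; balance $1,947.63
Month 6: opening $1,947.63; interest $23.92 → $1,971.55; payment $492.88; balance $1,478.67
Month 7: opening $1,478.67; interest $23.92 → $1,502.59; payment $407.00; balance $1,095.59
Month 8: opening $1,095.59; interest $23.92 → $1,119.51; payment $407.00; balance $712.51
Month 9: opening $712.51; interest $23.92 → $736.43; payment $407.00; balance $329.43
Month 10: opening $329.43; interest $23.92 → $353.35; payment $353.35; balance $0.00
Balance reaches $0.00 in month 10.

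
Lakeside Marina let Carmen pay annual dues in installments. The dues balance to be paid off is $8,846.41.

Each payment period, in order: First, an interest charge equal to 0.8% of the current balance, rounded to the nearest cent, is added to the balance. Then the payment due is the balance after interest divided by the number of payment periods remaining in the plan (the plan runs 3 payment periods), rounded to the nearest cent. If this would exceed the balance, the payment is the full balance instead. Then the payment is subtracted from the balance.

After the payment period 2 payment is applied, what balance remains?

Payment period 1: $8,846.41 +$70.77 interest = $8,917.18; pay $2,972.39 → $5,944.79
Payment period 2: $5,944.79 +$47.56 interest = $5,992.35; pay $2,996.18 → $2,996.17

$2,996.17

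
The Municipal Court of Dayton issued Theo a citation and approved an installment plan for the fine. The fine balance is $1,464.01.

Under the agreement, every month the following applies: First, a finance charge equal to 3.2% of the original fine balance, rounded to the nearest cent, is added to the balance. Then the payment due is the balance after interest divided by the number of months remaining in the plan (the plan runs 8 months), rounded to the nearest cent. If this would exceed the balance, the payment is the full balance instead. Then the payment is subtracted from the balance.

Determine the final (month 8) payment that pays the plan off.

Month 1: opening $1,464.01; interest $46.85 → $1,510.86; payment $188.86; balance $1,322.00
Month 2: opening $1,322.00; interest $46.85 → $1,368.85; payment $195.55; balance $1,173.30
Month 3: opening $1,173.30; interest $46.85 → $1,220.15; payment $203.36; balance $1,016.79
Month 4: opening $1,016.79; interest $46.85 → $1,063.64; payment $212.73; balance $850.91
Month 5: opening $850.91; interest $46.85 → $897.76; payment $224.44; balance $673.32
Month 6: opening $673.32; interest $46.85 → $720.17; payment $240.06; balance $480.11
Month 7: opening $480.11; interest $46.85 → $526.96; payment $263.48; balance $263.48
Month 8: opening $263.48; interest $46.85 → $310.33; payment $310.33; balance $0.00

$310.33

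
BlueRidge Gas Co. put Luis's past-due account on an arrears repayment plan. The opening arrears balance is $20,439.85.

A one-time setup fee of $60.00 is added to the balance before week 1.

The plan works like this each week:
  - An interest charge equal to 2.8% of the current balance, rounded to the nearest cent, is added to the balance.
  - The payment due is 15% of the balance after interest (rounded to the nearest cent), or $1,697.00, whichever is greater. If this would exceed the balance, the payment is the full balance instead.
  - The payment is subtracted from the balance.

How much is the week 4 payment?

Week 1: opening $20,499.85; interest $574.00 → $21,073.85; payment $3,161.08; balance $17,912.77
Week 2: opening $17,912.77; interest $501.56 → $18,414.33; payment $2,762.15; balance $15,652.18
Week 3: opening $15,652.18; interest $438.26 → $16,090.44; payment $2,413.57; balance $13,676.87
Week 4: opening $13,676.87; interest $382.95 → $14,059.82; payment $2,108.97; balance $11,950.85

$2,108.97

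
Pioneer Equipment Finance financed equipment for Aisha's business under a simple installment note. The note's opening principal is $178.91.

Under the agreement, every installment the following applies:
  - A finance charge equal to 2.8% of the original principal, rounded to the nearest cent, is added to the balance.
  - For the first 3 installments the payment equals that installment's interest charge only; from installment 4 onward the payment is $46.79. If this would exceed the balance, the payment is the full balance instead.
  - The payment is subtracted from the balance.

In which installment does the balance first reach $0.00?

Installment 1: $178.91 +$5.01 interest = $183.92; pay $5.01 → $178.91
Installment 2: $178.91 +$5.01 interest = $183.92; pay $5.01 → $178.91
Installment 3: $178.91 +$5.01 interest = $183.92; pay $5.01 → $178.91
Installment 4: $178.91 +$5.01 interest = $183.92; pay $46.79 → $137.13
Installment 5: $137.13 +$5.01 interest = $142.14; pay $46.79 → $95.35
Installment 6: $95.35 +$5.01 interest = $100.36; pay $46.79 → $53.57
Installment 7: $53.57 +$5.01 interest = $58.58; pay $46.79 → $11.79
Installment 8: $11.79 +$5.01 interest = $16.80; pay $16.80 → $0.00
Balance reaches $0.00 in installment 8.

8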